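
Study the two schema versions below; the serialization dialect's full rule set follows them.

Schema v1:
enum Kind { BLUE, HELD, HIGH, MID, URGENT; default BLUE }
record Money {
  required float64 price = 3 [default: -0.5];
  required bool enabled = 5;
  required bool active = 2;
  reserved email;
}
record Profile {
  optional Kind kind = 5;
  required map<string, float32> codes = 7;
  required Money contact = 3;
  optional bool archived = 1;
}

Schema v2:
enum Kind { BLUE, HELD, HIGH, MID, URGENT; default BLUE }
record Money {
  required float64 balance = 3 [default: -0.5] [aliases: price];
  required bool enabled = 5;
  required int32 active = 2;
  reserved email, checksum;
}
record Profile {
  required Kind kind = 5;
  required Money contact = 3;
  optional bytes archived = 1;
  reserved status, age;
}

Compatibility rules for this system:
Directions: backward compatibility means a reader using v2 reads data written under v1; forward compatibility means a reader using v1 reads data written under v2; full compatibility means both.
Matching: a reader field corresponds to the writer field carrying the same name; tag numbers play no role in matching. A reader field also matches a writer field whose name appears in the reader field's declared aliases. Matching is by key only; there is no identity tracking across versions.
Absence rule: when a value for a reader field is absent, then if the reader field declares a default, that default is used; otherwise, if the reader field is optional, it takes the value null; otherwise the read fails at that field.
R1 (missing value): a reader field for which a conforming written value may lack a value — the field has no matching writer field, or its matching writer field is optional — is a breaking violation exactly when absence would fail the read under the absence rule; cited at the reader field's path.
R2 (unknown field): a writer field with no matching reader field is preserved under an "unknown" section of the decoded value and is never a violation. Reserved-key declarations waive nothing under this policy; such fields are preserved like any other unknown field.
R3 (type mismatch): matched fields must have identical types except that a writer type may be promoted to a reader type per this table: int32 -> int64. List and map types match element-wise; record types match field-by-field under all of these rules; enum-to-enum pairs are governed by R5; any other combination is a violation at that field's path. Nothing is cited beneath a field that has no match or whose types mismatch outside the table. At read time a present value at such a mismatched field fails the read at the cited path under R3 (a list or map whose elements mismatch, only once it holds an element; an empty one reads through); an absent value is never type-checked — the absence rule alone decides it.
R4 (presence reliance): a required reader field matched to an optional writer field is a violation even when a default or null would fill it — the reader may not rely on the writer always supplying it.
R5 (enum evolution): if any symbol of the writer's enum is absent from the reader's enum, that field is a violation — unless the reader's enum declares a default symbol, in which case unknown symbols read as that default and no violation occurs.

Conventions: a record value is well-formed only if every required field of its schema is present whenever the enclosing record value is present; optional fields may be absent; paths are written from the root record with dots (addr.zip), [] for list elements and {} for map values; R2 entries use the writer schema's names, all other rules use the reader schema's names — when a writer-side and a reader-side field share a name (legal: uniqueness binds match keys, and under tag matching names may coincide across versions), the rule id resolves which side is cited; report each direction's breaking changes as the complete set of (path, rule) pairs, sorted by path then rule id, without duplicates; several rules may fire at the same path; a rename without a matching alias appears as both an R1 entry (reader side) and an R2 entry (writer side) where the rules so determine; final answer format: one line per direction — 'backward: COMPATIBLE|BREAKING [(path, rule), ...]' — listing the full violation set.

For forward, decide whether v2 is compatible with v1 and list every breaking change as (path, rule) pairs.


forward: BREAKING [(archived, R3), (codes, R1), (contact.active, R3)]

arrows below run writer -> reader for Profile
forward pass over Profile, reader schema v1, writer schema v2:
  writer required, Kind -> Kind: reader kind maps from writer kind
  codes has no writer counterpart
  writer required, Money -> Money: reader contact maps from writer contact
  writer optional, bytes -> bool: reader archived maps from writer archived
  contact.price has no writer counterpart
  writer required, bool -> bool: reader contact.enabled maps from writer contact.enabled
  writer required, int32 -> bool: reader contact.active maps from writer contact.active
  contact.balance (writer side), unknown to reader
  violation R3 at archived
  violation R1 at codes
  violation R3 at contact.active
  => 3 violation(s): forward is BREAKING for Profile
diffs on Profile not affecting the asked answer:
  field kind in record Profile: optional changed to required -> affects backward compatibility only, which is not asked
  renamed field price to balance in record Money (alias price declared on the renamed field) -> fires no rule on Profile, leaving the asked answer as it is


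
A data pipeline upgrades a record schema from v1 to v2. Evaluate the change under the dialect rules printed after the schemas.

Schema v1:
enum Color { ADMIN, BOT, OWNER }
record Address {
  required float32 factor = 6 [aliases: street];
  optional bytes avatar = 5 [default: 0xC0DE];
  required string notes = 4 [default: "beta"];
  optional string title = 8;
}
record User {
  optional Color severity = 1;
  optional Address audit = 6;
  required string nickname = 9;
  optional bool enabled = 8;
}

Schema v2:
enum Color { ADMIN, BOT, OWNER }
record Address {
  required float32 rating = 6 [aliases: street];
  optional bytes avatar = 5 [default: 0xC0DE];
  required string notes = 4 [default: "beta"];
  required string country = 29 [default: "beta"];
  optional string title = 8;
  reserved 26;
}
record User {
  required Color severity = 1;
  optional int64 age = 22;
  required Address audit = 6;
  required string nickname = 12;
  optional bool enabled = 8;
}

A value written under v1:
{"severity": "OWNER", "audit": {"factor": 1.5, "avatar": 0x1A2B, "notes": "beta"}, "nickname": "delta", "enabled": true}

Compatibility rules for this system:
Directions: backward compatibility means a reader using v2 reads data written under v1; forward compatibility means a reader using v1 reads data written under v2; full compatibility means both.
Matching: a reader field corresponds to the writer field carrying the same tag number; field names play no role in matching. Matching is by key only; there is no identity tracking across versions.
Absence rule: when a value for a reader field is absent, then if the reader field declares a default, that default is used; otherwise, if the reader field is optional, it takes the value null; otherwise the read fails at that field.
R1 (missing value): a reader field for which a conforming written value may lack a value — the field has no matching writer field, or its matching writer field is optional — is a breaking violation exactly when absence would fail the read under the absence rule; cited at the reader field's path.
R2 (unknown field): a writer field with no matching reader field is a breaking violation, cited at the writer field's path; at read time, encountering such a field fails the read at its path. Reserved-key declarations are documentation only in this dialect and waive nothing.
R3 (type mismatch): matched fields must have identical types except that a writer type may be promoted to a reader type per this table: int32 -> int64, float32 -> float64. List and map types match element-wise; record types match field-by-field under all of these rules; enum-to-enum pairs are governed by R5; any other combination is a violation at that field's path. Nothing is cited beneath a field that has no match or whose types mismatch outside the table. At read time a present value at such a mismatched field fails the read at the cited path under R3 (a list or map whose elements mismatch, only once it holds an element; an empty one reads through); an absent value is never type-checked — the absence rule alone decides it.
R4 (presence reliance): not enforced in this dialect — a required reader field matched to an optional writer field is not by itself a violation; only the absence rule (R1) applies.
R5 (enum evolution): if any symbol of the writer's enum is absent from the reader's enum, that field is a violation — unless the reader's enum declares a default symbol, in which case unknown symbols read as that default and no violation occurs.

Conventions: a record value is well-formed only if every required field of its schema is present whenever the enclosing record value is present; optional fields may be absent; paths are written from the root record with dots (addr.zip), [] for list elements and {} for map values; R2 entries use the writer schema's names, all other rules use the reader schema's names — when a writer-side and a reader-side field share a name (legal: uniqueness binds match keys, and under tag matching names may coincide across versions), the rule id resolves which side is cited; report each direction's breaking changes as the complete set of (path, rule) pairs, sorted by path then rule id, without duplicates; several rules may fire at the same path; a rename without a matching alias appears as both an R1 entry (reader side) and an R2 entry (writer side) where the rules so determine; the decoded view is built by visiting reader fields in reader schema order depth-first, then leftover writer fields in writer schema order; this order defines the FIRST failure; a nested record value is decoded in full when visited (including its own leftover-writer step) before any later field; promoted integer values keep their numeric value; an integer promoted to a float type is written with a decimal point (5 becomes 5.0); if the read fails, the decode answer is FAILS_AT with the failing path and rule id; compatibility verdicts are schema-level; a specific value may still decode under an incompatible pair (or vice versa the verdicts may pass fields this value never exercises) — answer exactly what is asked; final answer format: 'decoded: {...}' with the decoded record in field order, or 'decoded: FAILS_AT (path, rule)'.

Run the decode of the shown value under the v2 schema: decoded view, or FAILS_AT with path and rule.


the writer's type comes first in each User pair
decoding the User value with the v2 reader:
  severity := "OWNER"
  age := null (absent, optional -> null)
  audit.rating := 1.5 (from writer factor)
  audit.avatar := 0x1A2B
  audit.notes := "beta"
  audit.country := "beta" (absent -> default)
  audit.title := null (absent, optional -> null)
  read fails at nickname under R1 (no fill)
  => FAILS_AT (nickname, R1)
ruling out the remaining User differences:
  added field country to record Address: required string, tag 29, default "beta" (in v2 it sits immediately before title) -> a verdict-level change on User — the shown value reads the same
  field severity in record User: optional changed to required -> a verdict-level change on User — the shown value reads the same
  field audit in record User: optional changed to required -> a verdict-level change on User — the shown value reads the same
  added field age to record User: optional int64, tag 22 (in v2 it sits immediately before audit) -> a verdict-level change on User — the shown value reads the same
  renamed field factor to rating in record Address -> no rule fires on it and the decoded User view is identical with or without it

decoded: FAILS_AT (nickname, R1)


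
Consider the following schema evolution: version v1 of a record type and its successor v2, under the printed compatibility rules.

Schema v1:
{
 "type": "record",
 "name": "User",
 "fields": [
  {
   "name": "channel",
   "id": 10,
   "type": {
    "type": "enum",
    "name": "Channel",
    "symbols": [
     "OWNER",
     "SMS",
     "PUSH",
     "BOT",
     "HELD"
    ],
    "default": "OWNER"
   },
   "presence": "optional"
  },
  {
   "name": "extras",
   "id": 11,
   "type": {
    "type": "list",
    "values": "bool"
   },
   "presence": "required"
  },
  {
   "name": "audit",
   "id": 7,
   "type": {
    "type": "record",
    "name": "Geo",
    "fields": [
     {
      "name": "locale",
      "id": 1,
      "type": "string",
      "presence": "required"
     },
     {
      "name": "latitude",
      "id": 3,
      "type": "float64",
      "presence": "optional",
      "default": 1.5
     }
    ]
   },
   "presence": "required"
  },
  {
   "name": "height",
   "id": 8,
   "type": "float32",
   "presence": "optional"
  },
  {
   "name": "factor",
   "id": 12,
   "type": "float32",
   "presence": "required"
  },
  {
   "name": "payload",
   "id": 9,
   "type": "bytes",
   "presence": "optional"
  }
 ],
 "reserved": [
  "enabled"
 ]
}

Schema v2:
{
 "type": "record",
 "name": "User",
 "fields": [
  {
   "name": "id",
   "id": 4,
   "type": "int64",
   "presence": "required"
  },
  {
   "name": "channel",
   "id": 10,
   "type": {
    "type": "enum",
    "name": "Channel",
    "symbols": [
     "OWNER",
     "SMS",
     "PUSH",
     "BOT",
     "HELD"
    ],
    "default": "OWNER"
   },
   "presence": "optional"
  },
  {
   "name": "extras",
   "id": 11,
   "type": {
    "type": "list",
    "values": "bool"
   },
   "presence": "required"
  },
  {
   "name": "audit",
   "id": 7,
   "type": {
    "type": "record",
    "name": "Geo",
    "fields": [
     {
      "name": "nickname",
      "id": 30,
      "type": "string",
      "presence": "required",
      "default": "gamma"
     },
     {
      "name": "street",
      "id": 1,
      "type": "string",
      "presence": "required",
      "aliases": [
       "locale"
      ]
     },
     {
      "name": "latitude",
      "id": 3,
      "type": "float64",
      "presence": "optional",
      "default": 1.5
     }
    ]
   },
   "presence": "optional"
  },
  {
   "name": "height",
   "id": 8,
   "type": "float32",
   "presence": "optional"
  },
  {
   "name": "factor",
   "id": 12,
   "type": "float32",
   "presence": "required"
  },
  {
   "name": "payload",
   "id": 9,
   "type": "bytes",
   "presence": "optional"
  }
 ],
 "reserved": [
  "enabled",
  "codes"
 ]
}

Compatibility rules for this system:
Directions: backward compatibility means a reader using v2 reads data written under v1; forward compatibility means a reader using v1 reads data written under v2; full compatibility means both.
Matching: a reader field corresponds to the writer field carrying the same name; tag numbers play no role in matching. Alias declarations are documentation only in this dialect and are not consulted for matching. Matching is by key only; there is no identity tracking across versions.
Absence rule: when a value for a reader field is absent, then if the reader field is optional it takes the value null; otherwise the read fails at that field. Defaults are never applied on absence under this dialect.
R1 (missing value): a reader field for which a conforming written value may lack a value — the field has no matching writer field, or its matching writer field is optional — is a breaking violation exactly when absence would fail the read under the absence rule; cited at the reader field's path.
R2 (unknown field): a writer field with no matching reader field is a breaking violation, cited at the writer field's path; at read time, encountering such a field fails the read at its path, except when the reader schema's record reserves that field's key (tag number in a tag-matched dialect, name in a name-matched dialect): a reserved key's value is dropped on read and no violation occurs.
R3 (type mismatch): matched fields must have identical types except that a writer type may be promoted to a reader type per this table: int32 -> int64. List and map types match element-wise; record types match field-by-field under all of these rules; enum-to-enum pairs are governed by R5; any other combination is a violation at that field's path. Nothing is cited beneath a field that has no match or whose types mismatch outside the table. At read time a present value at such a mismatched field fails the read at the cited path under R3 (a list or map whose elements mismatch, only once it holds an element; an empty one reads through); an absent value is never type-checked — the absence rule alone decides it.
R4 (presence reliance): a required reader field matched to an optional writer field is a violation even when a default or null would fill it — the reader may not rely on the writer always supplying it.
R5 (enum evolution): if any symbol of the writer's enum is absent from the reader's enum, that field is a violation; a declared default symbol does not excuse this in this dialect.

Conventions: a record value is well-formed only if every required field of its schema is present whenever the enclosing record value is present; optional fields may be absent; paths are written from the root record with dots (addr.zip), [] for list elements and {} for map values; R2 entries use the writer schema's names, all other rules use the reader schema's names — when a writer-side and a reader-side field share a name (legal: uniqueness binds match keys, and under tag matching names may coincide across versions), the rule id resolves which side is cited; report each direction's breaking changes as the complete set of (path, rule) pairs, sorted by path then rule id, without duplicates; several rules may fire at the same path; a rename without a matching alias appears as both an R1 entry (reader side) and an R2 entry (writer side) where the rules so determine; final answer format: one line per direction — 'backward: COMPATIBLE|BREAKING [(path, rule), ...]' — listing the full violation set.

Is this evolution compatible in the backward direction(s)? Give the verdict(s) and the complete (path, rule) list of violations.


backward: BREAKING [(audit.locale, R2), (audit.nickname, R1), (audit.street, R1), (id, R1)]

the writer's type comes first in each User pair
backward pass over User, reader schema v2, writer schema v1:
  id: no writer-side match
  Channel -> Channel, writer optional: channel aligns to channel
  list<bool> -> list<bool>, writer required: extras aligns to extras
  Geo -> Geo, writer required: audit aligns to audit
  float32 -> float32, writer optional: height aligns to height
  float32 -> float32, writer required: factor aligns to factor
  bytes -> bytes, writer optional: payload aligns to payload
  audit.nickname: no writer-side match
  audit.street: no writer-side match
  float64 -> float64, writer optional: audit.latitude aligns to audit.latitude
  writer audit.locale: unknown to reader
  rule R2 violated at audit.locale
  rule R1 violated at audit.nickname
  rule R1 violated at audit.street
  rule R1 violated at id
  => backward: BREAKING (4)
remaining User differences; none change what is asked:
  field audit in record User: required changed to optional -> matters only for User's forward compatibility — outside the asked direction


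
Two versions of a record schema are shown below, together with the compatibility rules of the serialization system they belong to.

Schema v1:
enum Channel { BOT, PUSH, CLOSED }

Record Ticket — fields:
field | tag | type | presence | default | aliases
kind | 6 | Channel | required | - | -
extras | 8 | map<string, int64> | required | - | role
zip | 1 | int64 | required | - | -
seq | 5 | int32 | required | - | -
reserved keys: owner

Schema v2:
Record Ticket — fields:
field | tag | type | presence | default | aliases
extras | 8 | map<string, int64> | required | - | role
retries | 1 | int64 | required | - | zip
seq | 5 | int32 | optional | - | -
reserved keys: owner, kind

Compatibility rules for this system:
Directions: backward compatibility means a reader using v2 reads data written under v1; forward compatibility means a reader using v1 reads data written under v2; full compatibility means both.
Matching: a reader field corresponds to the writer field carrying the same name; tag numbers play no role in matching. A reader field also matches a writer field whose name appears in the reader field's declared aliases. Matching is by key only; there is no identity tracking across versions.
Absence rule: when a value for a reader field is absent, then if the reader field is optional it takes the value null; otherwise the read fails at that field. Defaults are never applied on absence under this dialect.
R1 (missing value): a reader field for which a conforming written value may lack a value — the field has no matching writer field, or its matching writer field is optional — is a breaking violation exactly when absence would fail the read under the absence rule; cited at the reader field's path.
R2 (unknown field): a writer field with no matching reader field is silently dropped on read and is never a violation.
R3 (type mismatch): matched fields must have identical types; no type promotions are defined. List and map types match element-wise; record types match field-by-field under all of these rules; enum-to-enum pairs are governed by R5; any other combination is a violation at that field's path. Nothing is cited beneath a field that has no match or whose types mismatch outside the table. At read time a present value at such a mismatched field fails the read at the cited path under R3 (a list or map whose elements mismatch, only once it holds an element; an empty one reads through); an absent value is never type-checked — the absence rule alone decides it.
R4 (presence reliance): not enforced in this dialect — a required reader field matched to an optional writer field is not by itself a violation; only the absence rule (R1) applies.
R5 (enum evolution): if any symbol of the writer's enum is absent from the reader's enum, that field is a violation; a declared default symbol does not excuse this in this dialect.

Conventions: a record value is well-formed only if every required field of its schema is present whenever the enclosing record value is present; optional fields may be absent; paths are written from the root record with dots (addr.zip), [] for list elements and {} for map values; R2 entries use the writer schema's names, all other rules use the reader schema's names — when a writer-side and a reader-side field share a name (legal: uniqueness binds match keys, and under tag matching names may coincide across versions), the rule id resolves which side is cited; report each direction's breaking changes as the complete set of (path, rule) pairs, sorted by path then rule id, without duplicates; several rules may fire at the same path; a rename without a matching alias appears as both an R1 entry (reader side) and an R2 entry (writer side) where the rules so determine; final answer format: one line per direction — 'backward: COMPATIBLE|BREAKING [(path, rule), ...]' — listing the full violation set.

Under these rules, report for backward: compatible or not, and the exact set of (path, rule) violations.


backward: COMPATIBLE []

in Ticket below, arrows point writer -> reader
backward on Ticket — v2 reading data written by v1:
  extras <- extras (map<string, int64> -> map<string, int64>, writer required)
  retries <- zip (int64 -> int64, writer required)
  seq <- seq (int32 -> int32, writer required)
  leftover writer field: kind
  => backward: COMPATIBLE
the rest of the Ticket diff is inert for this question:
  removed field kind from record Ticket (its key "kind" joins the reserved list) -> its effect on Ticket is confined to the forward direction, not asked
  field seq in record Ticket: required changed to optional -> its effect on Ticket is confined to the forward direction, not asked
  renamed field zip to retries in record Ticket (alias zip declared on the renamed field) -> its effect on Ticket is confined to the forward direction, not asked


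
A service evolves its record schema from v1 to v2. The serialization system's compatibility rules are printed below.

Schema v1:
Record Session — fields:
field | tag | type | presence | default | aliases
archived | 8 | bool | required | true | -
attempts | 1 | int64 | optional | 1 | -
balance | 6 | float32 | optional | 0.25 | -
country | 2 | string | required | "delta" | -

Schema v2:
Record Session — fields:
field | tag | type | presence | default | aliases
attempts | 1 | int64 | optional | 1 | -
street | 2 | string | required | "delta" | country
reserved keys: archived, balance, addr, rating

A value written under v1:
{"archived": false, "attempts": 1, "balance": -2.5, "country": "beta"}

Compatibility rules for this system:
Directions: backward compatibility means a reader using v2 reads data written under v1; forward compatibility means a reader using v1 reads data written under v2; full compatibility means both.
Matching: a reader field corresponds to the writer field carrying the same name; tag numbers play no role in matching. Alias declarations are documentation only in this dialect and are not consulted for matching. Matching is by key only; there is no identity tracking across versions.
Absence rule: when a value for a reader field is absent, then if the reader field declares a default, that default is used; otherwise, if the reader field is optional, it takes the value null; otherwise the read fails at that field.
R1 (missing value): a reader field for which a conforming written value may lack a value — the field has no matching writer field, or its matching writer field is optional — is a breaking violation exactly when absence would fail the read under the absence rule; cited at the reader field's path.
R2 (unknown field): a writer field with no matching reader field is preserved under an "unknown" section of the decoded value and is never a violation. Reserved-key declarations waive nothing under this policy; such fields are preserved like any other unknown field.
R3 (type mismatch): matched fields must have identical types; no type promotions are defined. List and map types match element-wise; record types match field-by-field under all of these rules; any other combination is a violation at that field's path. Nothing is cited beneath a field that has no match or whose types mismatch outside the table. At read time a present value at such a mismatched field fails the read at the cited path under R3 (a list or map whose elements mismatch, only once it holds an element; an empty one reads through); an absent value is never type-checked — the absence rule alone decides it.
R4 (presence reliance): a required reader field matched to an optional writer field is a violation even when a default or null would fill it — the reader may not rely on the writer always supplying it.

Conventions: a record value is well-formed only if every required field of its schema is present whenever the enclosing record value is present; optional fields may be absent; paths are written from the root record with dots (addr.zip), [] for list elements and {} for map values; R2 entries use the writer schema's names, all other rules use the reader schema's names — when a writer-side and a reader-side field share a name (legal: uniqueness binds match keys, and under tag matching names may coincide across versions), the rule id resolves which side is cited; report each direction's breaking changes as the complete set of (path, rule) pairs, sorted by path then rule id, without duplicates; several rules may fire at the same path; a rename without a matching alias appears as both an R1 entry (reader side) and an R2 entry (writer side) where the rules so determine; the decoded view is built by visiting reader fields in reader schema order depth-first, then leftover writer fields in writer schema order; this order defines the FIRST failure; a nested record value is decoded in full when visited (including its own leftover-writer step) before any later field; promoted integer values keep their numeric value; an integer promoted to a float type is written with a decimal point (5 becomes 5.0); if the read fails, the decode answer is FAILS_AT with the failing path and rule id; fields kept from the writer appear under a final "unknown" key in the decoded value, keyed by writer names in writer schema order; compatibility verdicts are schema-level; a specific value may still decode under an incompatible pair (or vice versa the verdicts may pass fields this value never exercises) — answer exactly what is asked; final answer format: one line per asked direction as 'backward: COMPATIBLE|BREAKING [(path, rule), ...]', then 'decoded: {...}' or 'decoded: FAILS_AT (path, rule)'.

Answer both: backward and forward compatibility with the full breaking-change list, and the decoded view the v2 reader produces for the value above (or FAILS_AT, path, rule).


backward: COMPATIBLE []; forward: COMPATIBLE []; decoded: {"attempts": 1, "street": "delta", "unknown": {"archived": false, "balance": -2.5, "country": "beta"}}

arrows below run writer -> reader for Session
backward analysis of Session with v2 as reader and v1 as writer:
  attempts: int64 -> int64, writer optional; from attempts
  no writer field matches reader street
  writer archived: unknown to reader
  writer balance: unknown to reader
  writer country: unknown to reader
  => backward: COMPATIBLE
forward analysis of Session with v1 as reader and v2 as writer:
  no writer field matches reader archived
  attempts: int64 -> int64, writer optional; from attempts
  no writer field matches reader balance
  no writer field matches reader country
  writer street: unknown to reader
  => forward: COMPATIBLE
decode (reader v2):
  attempts := 1
  street := "delta" (missing; default applied)
  writer archived: kept under "unknown"
  writer balance: kept under "unknown"
  writer country: kept under "unknown"
  => decoded: {"attempts": 1, "street": "delta", "unknown": {"archived": false, "balance": -2.5, "country": "beta"}}


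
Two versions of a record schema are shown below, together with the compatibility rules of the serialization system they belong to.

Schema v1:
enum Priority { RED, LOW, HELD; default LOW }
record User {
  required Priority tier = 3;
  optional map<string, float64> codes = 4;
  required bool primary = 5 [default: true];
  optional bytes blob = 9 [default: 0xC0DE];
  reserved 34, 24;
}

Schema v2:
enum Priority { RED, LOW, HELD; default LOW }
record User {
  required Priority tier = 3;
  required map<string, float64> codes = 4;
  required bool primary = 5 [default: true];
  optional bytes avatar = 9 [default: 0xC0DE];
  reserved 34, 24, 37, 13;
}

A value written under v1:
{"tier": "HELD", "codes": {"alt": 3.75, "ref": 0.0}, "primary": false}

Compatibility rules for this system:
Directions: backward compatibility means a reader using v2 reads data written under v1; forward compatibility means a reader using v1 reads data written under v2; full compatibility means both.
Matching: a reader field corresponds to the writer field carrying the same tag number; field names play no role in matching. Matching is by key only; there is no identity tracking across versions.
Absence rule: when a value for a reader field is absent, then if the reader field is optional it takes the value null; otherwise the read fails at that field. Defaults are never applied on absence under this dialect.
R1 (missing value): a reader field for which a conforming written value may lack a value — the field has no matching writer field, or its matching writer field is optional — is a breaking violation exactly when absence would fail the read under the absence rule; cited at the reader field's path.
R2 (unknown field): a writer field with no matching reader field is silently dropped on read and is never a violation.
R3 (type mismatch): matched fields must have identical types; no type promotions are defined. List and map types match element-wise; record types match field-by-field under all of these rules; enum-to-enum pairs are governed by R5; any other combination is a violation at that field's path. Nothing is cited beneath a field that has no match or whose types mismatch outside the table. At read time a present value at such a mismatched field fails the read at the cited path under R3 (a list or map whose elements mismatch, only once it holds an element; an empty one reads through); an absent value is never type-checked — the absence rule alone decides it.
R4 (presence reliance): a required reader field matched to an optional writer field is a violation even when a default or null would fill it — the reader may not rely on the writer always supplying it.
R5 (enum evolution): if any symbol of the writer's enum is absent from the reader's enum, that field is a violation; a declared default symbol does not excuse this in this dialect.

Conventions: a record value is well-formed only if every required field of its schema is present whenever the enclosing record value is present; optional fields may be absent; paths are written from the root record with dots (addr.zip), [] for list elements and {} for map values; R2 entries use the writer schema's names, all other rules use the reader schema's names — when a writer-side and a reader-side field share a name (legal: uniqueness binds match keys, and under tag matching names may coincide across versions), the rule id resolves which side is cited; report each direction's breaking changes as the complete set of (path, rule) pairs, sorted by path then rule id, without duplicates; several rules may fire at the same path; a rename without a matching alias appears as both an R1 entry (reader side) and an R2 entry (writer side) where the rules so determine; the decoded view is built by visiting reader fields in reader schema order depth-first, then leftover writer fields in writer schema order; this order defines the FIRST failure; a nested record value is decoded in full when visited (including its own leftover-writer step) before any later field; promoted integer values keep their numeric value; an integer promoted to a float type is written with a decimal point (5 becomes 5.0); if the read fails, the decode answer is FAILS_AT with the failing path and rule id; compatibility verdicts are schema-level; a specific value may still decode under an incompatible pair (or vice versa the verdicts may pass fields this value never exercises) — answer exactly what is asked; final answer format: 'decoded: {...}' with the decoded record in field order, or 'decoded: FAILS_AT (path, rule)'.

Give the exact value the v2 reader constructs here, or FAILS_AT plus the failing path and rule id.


each type pair in User: writer, then reader
decode (reader v2):
  tier := "HELD"
  codes := {"alt": 3.75, "ref": 0.0}
  primary := false
  avatar := null (absent, optional -> null)
  => decoded: {"tier": "HELD", "codes": {"alt": 3.75, "ref": 0.0}, "primary": false, "avatar": null}
diffs on User not affecting the asked answer:
  field codes in record User: optional changed to required -> changes User's schema-level verdicts only — the decode of this value is the same

decoded: {"tier": "HELD", "codes": {"alt": 3.75, "ref": 0.0}, "primary": false, "avatar": null}


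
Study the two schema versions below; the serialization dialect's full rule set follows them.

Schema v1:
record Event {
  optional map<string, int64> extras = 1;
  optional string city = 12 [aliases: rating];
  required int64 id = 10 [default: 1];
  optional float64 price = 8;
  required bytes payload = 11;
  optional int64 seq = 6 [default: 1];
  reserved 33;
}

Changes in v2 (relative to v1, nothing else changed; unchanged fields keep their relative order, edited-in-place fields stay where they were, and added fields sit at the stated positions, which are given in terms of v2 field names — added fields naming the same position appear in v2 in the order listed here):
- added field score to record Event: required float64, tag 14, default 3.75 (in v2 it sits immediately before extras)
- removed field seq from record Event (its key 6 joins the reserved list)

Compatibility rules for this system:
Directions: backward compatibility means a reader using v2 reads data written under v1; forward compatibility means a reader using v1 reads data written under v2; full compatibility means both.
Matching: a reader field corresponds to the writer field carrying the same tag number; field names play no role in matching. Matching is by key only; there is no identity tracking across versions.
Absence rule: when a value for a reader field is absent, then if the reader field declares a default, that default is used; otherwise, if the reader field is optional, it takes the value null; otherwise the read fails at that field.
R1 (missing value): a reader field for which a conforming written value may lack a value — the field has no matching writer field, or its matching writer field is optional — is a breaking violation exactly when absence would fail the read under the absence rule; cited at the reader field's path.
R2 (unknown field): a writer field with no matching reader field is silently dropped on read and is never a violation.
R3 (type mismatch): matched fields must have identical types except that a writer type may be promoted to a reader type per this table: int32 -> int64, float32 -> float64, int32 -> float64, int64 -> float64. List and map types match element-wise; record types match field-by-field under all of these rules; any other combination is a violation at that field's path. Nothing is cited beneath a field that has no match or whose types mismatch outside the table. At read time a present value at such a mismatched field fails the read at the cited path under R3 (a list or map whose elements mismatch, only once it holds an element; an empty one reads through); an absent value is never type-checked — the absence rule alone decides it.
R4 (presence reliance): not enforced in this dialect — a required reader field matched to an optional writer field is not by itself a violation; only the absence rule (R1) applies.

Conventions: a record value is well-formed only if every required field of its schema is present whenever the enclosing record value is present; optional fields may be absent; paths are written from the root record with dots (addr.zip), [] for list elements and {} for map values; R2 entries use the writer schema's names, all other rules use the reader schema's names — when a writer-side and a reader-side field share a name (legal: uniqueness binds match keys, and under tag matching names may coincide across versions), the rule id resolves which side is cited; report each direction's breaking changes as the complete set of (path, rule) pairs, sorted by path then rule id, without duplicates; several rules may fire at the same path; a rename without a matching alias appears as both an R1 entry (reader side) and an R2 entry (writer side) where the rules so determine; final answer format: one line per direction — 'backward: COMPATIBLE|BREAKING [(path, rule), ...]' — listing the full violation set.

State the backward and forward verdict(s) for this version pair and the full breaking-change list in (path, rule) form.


backward: COMPATIBLE []; forward: COMPATIBLE []

each type pair in Event: writer, then reader
backward pass over Event, reader schema v2, writer schema v1:
  score: no writer-side match
  extras <- extras (map<string, int64> -> map<string, int64>, writer optional)
  city <- city (string -> string, writer optional)
  id <- id (int64 -> int64, writer required)
  price <- price (float64 -> float64, writer optional)
  payload <- payload (bytes -> bytes, writer required)
  leftover writer field: seq
  => backward verdict for Event: COMPATIBLE, no violations
forward pass over Event, reader schema v1, writer schema v2:
  extras <- extras (map<string, int64> -> map<string, int64>, writer optional)
  city <- city (string -> string, writer optional)
  id <- id (int64 -> int64, writer required)
  price <- price (float64 -> float64, writer optional)
  payload <- payload (bytes -> bytes, writer required)
  seq: no writer-side match
  leftover writer field: score
  => forward verdict for Event: COMPATIBLE, no violations
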